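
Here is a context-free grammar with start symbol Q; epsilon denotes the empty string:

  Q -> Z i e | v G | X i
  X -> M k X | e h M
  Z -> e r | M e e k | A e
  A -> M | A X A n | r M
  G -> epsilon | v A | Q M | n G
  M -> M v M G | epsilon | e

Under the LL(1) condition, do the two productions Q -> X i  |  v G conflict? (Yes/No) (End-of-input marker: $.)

Yes

FIRST(X i) = { e, k, v } and FIRST(v G) = { v }.
Both contain v, so the two alternatives are not disjoint — LL(1) conflict.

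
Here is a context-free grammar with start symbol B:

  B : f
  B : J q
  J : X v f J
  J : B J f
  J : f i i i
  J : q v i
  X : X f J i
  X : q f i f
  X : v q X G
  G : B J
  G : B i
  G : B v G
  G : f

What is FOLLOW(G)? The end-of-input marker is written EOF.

In X : v q X G: G is at the end, add FOLLOW(X) = { f, q, v }.
In G : B v G: G is at the end, add FOLLOW(G) = { f, q, v }.
Union: FOLLOW(G) = { f, q, v }.

{ f, q, v }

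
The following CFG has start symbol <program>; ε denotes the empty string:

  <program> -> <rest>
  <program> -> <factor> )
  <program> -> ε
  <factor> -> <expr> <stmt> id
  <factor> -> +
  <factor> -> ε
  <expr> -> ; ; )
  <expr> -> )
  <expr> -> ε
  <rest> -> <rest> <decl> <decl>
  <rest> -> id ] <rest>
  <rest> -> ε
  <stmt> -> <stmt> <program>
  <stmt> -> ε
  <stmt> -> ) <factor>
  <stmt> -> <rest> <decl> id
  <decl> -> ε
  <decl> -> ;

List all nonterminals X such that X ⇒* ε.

Directly nullable (have an ε-production): <program>, <factor>, <expr>, <rest>, <stmt>, <decl>.

{ <decl>, <expr>, <factor>, <program>, <rest>, <stmt> }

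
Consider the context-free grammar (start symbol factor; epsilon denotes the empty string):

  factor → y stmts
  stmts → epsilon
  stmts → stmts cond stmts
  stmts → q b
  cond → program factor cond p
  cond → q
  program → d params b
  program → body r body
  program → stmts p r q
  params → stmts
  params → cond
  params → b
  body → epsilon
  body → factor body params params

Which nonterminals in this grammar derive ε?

{ body, params, stmts }

Directly nullable (have an epsilon-production): stmts, body.
params → stmts with every symbol nullable, so params is nullable.
No other nonterminal has a production whose RHS symbols are all nullable.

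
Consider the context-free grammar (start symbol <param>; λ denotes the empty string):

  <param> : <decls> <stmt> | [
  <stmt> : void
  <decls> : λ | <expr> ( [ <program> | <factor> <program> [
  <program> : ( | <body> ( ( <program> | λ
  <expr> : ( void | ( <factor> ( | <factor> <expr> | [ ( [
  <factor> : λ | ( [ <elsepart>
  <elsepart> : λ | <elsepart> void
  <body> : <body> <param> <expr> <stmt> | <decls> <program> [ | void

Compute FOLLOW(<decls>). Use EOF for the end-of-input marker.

{ (, [, void }

In <param> : <decls> <stmt>: add FIRST(<stmt>) = { void }.
In <body> : <decls> <program> [: add FIRST(<program> [) = { (, [, void }.
Union: FOLLOW(<decls>) = { (, [, void }.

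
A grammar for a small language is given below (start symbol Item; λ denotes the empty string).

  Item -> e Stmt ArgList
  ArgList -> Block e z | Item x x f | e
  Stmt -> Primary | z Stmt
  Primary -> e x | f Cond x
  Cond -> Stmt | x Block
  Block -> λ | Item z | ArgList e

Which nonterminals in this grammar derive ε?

Directly nullable (have an λ-production): Block.
No other nonterminal has a production whose RHS symbols are all nullable.

{ Block }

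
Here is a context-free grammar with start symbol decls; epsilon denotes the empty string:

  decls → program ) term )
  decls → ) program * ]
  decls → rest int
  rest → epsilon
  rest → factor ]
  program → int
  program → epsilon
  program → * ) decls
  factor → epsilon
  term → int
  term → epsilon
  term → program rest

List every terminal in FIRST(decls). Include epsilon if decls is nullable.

From decls → program ) term ): program nullable, take FIRST(program) ∪ {)} = { ), *, int }.
decls → ) program * ] contributes {)}.
From decls → rest int: rest nullable, take FIRST(rest) ∪ {int} = { ], int }.
Union: FIRST(decls) = { ), *, ], int }.

{ ), *, ], int }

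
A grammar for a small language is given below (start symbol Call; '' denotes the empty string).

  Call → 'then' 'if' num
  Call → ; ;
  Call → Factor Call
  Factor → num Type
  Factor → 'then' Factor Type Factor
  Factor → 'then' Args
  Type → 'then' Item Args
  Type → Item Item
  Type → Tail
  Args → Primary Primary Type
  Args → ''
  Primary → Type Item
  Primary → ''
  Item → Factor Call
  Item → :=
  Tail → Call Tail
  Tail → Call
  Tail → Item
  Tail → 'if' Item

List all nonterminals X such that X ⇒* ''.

Directly nullable (have an ''-production): Args, Primary.
No other nonterminal has a production whose RHS symbols are all nullable.

{ Args, Primary }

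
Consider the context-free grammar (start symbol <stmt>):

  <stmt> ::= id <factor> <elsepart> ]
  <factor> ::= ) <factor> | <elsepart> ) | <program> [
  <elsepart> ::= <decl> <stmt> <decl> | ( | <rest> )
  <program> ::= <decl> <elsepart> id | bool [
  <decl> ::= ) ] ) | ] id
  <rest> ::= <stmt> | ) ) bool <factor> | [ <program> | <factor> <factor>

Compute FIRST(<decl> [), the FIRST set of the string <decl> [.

{ ), ] }

Add FIRST(<decl>) = { ), ] }; <decl> is not nullable, stop.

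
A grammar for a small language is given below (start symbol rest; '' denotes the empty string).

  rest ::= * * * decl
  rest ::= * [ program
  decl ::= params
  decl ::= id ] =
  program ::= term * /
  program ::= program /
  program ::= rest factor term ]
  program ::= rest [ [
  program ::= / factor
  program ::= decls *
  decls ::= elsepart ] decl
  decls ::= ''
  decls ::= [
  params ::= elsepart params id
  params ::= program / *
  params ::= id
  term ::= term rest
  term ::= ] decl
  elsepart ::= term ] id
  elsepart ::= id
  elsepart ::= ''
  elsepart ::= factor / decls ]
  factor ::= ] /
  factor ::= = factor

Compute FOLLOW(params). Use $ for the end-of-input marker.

In decl ::= params: params is at the end, add FOLLOW(decl) = { $, *, =, [, ] }.
In params ::= elsepart params id: add FIRST(id) = { id }.
Union: FOLLOW(params) = { $, *, =, [, ], id }.

{ $, *, =, [, ], id }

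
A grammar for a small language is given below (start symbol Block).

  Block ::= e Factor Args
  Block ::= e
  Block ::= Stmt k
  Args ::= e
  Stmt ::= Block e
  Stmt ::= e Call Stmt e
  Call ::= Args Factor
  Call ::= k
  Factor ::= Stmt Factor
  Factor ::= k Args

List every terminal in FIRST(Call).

From Call ::= Args Factor: add FIRST(Args) = { e }.
Call ::= k contributes {k}.
Union: FIRST(Call) = { e, k }.

{ e, k }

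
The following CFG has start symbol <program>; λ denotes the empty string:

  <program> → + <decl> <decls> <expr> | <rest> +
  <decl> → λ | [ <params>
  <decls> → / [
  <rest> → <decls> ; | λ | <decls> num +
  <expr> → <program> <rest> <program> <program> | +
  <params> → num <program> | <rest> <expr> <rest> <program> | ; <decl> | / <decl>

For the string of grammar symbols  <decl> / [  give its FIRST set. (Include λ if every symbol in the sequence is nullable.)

Add FIRST(<decl>)\{λ} = { [ }; <decl> is nullable, continue.
/ is a terminal; add {/} and stop.

{ /, [ }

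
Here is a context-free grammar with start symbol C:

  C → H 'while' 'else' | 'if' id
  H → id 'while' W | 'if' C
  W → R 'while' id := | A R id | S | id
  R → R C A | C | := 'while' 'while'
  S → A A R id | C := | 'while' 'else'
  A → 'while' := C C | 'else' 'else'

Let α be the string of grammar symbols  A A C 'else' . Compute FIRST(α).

{ 'else', 'while' }

Add FIRST(A) = { 'else', 'while' }; A is not nullable, stop.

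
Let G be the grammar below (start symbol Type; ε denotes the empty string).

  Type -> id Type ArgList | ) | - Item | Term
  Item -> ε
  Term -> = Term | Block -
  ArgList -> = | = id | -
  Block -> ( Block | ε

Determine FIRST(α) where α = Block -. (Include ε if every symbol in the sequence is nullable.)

Add FIRST(Block)\{ε} = { ( }; Block is nullable, continue.
- is a terminal; add {-} and stop.

{ (, - }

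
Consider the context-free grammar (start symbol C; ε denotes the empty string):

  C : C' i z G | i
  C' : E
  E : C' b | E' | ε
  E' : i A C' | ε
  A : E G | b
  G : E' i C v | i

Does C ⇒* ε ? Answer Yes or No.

Nullable nonterminals: C', E, E'.
No production of C has an RHS whose symbols are all nullable, so C is not nullable.

No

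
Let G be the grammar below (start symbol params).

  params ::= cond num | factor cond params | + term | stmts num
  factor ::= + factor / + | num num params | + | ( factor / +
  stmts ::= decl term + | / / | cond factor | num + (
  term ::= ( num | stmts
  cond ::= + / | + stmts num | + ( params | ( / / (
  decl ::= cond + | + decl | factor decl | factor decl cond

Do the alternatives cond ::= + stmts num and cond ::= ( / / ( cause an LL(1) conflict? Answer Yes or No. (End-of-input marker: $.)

No

FIRST(+ stmts num) = { + } and FIRST(( / / () = { ( }.
The FIRST sets are disjoint and neither alternative is nullable — no conflict.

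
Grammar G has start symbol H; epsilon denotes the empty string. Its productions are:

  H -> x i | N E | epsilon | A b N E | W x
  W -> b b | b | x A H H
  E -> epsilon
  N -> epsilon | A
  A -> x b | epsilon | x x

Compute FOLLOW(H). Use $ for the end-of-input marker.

H is the start symbol, so $ ∈ FOLLOW(H).
In W -> x A H H: add FIRST(H)\{epsilon} = { b, x }.
  Since H is nullable, also add FOLLOW(W) = { x }.
In W -> x A H H: H is at the end, add FOLLOW(W) = { x }.
Union: FOLLOW(H) = { $, b, x }.

{ $, b, x }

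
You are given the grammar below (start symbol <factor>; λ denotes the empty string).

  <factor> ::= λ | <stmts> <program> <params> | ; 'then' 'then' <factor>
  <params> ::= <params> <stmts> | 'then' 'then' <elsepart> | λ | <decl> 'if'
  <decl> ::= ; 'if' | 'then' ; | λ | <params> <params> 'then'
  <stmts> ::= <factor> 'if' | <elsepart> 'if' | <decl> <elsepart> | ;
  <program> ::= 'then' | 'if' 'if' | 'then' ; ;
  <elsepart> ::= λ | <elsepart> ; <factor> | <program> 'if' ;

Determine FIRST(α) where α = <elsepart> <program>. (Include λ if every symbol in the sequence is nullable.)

Add FIRST(<elsepart>)\{λ} = { 'if', 'then', ; }; <elsepart> is nullable, continue.
Add FIRST(<program>) = { 'if', 'then' }; <program> is not nullable, stop.

{ 'if', 'then', ; }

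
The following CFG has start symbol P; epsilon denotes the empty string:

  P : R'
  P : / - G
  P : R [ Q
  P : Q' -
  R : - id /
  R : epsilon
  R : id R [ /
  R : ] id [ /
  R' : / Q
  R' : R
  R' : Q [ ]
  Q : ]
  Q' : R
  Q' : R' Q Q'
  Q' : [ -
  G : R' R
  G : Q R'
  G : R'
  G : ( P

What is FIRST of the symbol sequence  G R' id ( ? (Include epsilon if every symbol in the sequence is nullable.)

Add FIRST(G)\{epsilon} = { (, -, /, ], id }; G is nullable, continue.
Add FIRST(R')\{epsilon} = { -, /, ], id }; R' is nullable, continue.
id is a terminal; add {id} and stop.

{ (, -, /, ], id }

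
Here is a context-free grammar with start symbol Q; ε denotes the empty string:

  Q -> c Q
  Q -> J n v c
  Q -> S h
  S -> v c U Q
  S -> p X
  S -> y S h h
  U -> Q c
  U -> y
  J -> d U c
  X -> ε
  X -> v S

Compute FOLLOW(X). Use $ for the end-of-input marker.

{ h }

In S -> p X: X is at the end, add FOLLOW(S) = { h }.
Union: FOLLOW(X) = { h }.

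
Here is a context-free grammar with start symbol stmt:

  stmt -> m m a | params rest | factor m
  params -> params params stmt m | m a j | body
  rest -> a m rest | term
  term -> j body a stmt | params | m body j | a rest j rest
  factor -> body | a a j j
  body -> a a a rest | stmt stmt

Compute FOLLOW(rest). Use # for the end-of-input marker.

{ #, a, j, m }

In stmt -> params rest: rest is at the end, add FOLLOW(stmt) = { #, a, j, m }.
In rest -> a m rest: rest is at the end, add FOLLOW(rest) = { #, a, j, m }.
In term -> a rest j rest: add FIRST(j rest) = { j }.
In term -> a rest j rest: rest is at the end, add FOLLOW(term) = { #, a, j, m }.
In body -> a a a rest: rest is at the end, add FOLLOW(body) = { #, a, j, m }.
Union: FOLLOW(rest) = { #, a, j, m }.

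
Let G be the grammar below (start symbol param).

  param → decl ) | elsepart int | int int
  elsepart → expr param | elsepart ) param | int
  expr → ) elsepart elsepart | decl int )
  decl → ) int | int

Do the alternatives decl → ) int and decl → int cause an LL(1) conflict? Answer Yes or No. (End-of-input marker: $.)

FIRST() int) = { ) } and FIRST(int) = { int }.
The FIRST sets are disjoint and neither alternative is nullable — no conflict.

No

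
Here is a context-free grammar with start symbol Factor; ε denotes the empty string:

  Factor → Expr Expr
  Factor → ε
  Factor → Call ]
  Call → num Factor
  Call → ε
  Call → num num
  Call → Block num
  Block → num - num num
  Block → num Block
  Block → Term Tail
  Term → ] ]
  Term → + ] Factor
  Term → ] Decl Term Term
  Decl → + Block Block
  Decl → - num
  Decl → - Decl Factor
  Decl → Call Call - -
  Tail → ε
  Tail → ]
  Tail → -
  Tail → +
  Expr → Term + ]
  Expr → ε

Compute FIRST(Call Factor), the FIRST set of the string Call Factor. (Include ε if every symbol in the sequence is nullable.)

Add FIRST(Call)\{ε} = { +, ], num }; Call is nullable, continue.
Add FIRST(Factor)\{ε} = { +, ], num }; Factor is nullable, continue.
Every symbol is nullable, so include ε.

{ +, ], num, ε }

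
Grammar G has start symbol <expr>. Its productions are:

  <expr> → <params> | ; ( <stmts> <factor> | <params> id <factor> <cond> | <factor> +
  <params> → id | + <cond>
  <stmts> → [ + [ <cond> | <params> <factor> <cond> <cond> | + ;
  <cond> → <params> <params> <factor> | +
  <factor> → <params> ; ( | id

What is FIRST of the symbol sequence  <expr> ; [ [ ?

{ +, ;, id }

Add FIRST(<expr>) = { +, ;, id }; <expr> is not nullable, stop.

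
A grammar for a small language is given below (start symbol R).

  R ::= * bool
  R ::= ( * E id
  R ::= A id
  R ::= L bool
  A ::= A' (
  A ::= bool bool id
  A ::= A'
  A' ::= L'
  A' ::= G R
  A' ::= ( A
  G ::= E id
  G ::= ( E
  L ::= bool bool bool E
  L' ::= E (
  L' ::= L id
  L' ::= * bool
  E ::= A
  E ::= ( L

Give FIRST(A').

{ (, *, bool }

From A' ::= L': add FIRST(L') = { (, *, bool }.
From A' ::= G R: add FIRST(G) = { (, *, bool }.
A' ::= ( A contributes {(}.
Union: FIRST(A') = { (, *, bool }.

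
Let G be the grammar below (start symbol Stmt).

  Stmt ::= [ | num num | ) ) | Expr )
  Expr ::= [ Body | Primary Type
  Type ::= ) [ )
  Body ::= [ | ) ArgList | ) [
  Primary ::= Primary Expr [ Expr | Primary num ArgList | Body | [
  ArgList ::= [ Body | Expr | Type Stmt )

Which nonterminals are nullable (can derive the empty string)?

No nonterminal has an empty production or an RHS whose symbols are all nullable.

{ } (none)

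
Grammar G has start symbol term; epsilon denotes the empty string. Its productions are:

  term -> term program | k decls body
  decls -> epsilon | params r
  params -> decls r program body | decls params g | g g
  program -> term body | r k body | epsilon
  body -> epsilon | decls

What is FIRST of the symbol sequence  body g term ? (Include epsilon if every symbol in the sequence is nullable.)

{ g, r }

Add FIRST(body)\{epsilon} = { g, r }; body is nullable, continue.
g is a terminal; add {g} and stop.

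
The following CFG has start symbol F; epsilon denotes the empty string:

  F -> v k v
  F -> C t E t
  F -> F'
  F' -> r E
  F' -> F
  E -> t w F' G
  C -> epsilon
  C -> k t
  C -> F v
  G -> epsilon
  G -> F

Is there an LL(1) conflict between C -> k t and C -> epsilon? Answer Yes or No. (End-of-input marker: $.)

FIRST(k t) = { k } and FIRST(epsilon) = { epsilon }.
The second is nullable but FOLLOW(C) = { t } is disjoint from FIRST of the first.

No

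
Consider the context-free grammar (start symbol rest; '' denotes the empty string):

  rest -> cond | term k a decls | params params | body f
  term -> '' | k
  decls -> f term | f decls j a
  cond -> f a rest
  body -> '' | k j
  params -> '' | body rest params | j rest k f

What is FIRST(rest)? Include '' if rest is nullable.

From rest -> cond: add FIRST(cond) = { f }.
From rest -> term k a decls: term nullable, take FIRST(term) ∪ {k} = { k }.
From rest -> params params: params, params nullable, take FIRST(params) ∪ FIRST(params) = { f, j, k }; also '' since the whole RHS is nullable.
From rest -> body f: body nullable, take FIRST(body) ∪ {f} = { f, k }.
Union: FIRST(rest) = { f, j, k, '' }.

{ f, j, k, '' }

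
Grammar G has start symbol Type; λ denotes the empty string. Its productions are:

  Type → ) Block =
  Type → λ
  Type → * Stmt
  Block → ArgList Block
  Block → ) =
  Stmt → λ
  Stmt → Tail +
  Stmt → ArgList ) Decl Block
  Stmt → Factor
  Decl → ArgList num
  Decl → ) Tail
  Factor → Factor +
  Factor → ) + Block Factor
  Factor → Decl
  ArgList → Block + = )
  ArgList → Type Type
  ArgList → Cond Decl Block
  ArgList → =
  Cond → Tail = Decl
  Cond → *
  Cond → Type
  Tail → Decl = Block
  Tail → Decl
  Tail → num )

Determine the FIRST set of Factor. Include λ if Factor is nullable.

{ ), *, =, num }

From Factor → Factor +: add FIRST(Factor) = { ), *, =, num }.
Factor → ) + Block Factor contributes {)}.
From Factor → Decl: add FIRST(Decl) = { ), *, =, num }.
Union: FIRST(Factor) = { ), *, =, num }.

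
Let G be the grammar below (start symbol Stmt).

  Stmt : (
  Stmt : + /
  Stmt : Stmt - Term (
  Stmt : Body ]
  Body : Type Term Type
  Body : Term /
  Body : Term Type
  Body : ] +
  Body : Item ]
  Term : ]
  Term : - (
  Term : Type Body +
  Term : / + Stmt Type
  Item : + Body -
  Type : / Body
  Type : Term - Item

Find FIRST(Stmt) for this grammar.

Stmt : ( contributes {(}.
Stmt : + / contributes {+}.
From Stmt : Stmt - Term (: add FIRST(Stmt) = { (, +, -, /, ] }.
From Stmt : Body ]: add FIRST(Body) = { +, -, /, ] }.
Union: FIRST(Stmt) = { (, +, -, /, ] }.

{ (, +, -, /, ] }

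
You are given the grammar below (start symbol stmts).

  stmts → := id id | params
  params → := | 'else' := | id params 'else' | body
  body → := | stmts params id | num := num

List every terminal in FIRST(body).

body → := contributes {:=}.
From body → stmts params id: add FIRST(stmts) = { 'else', :=, id, num }.
body → num := num contributes {num}.
Union: FIRST(body) = { 'else', :=, id, num }.

{ 'else', :=, id, num }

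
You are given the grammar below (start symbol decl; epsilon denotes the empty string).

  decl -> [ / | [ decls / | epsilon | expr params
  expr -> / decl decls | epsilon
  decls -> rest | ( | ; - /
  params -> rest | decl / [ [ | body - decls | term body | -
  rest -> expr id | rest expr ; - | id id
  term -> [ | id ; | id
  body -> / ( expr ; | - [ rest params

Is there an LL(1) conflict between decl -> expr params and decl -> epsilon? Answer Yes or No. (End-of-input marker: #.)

Yes

FIRST(expr params) = { -, /, [, id } and FIRST(epsilon) = { epsilon }.
The second alternative is nullable and FOLLOW(decl) = { #, (, /, ;, id } shares / with FIRST of the first — conflict.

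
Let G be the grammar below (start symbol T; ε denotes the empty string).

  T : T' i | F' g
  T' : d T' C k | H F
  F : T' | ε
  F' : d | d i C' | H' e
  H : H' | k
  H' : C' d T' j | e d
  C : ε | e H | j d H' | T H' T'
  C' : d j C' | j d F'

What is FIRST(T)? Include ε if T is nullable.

From T : T' i: add FIRST(T') = { d, e, j, k }.
From T : F' g: add FIRST(F') = { d, e, j }.
Union: FIRST(T) = { d, e, j, k }.

{ d, e, j, k }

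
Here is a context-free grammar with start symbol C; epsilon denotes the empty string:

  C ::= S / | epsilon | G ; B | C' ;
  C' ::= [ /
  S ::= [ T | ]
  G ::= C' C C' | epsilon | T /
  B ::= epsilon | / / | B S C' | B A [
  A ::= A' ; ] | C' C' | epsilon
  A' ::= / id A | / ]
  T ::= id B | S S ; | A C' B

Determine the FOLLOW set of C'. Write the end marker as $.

{ $, /, ;, [, ], id }

In C ::= C' ;: add FIRST(;) = { ; }.
In G ::= C' C C': add FIRST(C C') = { /, ;, [, ], id }.
In G ::= C' C C': C' is at the end, add FOLLOW(G) = { ; }.
In B ::= B S C': C' is at the end, add FOLLOW(B) = { $, /, ;, [, ] }.
In A ::= C' C': add FIRST(C') = { [ }.
In A ::= C' C': C' is at the end, add FOLLOW(A) = { ;, [ }.
In T ::= A C' B: add FIRST(B)\{epsilon} = { /, [, ] }.
  Since B is nullable, also add FOLLOW(T) = { /, ;, [, ] }.
Union: FOLLOW(C') = { $, /, ;, [, ], id }.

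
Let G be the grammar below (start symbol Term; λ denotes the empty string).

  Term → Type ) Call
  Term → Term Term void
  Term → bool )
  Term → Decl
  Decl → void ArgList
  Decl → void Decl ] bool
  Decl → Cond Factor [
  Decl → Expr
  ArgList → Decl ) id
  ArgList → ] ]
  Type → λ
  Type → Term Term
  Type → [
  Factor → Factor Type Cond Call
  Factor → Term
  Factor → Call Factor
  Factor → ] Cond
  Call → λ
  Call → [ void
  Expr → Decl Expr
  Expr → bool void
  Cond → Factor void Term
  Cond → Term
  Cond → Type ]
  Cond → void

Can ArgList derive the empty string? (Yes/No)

Nullable nonterminals: Call, Type.
No production of ArgList has an RHS whose symbols are all nullable, so ArgList is not nullable.

No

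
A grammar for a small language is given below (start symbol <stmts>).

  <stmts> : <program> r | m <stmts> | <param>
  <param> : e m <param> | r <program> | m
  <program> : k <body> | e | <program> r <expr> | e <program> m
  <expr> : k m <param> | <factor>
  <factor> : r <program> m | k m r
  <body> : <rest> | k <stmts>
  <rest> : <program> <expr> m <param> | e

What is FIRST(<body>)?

{ e, k }

From <body> : <rest>: add FIRST(<rest>) = { e, k }.
<body> : k <stmts> contributes {k}.
Union: FIRST(<body>) = { e, k }.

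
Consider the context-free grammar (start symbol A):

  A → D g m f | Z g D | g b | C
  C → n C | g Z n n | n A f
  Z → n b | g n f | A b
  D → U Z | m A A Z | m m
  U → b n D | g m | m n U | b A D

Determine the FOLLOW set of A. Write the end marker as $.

A is the start symbol, so $ ∈ FOLLOW(A).
In C → n A f: add FIRST(f) = { f }.
In Z → A b: add FIRST(b) = { b }.
In D → m A A Z: add FIRST(A Z) = { b, g, m, n }.
In D → m A A Z: add FIRST(Z) = { b, g, m, n }.
In U → b A D: add FIRST(D) = { b, g, m }.
Union: FOLLOW(A) = { $, b, f, g, m, n }.

{ $, b, f, g, m, n }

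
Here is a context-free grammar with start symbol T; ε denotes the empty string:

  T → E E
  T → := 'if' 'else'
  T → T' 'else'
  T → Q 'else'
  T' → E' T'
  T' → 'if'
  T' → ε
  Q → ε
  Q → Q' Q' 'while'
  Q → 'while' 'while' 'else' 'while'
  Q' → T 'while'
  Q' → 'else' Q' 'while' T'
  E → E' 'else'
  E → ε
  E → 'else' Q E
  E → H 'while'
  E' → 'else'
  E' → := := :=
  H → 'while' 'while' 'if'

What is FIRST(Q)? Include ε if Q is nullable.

Q → ε contributes ε.
From Q → Q' Q' 'while': add FIRST(Q') = { 'else', 'if', 'while', := }.
Q → 'while' 'while' 'else' 'while' contributes {'while'}.
Union: FIRST(Q) = { 'else', 'if', 'while', :=, ε }.

{ 'else', 'if', 'while', :=, ε }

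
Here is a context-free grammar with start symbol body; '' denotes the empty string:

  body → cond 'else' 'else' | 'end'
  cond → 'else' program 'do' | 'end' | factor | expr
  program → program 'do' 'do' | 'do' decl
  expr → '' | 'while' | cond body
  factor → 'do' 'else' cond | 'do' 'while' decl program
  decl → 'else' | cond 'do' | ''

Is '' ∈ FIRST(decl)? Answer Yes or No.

decl has an ''-production, so decl ⇒ ''.

Yes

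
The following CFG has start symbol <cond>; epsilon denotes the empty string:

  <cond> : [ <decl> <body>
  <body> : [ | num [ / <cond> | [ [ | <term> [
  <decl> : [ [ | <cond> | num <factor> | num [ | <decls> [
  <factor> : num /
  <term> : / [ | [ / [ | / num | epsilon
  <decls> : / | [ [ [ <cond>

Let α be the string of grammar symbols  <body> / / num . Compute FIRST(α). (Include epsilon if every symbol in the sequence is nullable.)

{ /, [, num }

Add FIRST(<body>) = { /, [, num }; <body> is not nullable, stop.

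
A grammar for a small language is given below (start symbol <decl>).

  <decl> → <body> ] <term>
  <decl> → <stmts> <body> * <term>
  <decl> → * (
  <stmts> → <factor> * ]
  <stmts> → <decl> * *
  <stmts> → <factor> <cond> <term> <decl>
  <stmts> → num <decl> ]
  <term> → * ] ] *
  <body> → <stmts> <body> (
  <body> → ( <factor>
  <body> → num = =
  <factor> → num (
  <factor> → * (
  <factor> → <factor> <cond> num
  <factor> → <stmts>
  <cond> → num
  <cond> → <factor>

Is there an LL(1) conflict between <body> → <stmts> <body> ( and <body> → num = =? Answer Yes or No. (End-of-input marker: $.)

Yes

FIRST(<stmts> <body> () = { (, *, num } and FIRST(num = =) = { num }.
Both contain num, so the two alternatives are not disjoint — LL(1) conflict.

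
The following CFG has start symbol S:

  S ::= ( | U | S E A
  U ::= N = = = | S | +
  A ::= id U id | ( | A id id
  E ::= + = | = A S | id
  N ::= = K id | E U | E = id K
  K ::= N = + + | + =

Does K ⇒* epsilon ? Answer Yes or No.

No nonterminal in this grammar is nullable.
No production of K has an RHS whose symbols are all nullable, so K is not nullable.

No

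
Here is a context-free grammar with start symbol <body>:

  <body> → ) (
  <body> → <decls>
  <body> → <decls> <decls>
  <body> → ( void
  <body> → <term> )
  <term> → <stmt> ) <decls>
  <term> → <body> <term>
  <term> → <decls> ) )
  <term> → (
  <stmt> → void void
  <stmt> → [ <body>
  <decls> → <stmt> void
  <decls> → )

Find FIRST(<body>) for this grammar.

{ (, ), [, void }

<body> → ) ( contributes {)}.
From <body> → <decls>: add FIRST(<decls>) = { ), [, void }.
From <body> → <decls> <decls>: add FIRST(<decls>) = { ), [, void }.
<body> → ( void contributes {(}.
From <body> → <term> ): add FIRST(<term>) = { (, ), [, void }.
Union: FIRST(<body>) = { (, ), [, void }.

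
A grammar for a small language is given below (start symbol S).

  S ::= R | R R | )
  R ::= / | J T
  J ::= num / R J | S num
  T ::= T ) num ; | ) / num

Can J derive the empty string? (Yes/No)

No nonterminal in this grammar is nullable.
No production of J has an RHS whose symbols are all nullable, so J is not nullable.

No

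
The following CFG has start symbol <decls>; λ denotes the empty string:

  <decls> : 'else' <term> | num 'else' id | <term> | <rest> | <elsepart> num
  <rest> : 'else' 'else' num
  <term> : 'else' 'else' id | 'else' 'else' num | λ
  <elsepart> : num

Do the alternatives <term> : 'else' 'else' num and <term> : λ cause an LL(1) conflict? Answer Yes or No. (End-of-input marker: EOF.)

No

FIRST('else' 'else' num) = { 'else' } and FIRST(λ) = { λ }.
The second is nullable but FOLLOW(<term>) = { EOF } is disjoint from FIRST of the first.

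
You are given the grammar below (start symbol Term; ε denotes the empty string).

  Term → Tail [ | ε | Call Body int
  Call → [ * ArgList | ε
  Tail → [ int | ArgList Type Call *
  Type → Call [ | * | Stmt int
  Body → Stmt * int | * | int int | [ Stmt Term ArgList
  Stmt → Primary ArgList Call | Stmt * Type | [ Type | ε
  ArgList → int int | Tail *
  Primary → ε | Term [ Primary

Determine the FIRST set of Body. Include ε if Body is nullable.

From Body → Stmt * int: Stmt nullable, take FIRST(Stmt) ∪ {*} = { *, [, int }.
Body → * contributes {*}.
Body → int int contributes {int}.
Body → [ Stmt Term ArgList contributes {[}.
Union: FIRST(Body) = { *, [, int }.

{ *, [, int }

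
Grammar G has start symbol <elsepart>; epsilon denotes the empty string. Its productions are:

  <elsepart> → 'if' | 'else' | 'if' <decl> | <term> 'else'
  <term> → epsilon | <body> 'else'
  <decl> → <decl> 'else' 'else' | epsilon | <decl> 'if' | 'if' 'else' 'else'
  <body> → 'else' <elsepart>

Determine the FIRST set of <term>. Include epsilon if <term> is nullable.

<term> → epsilon contributes epsilon.
From <term> → <body> 'else': add FIRST(<body>) = { 'else' }.
Union: FIRST(<term>) = { 'else', epsilon }.

{ 'else', epsilon }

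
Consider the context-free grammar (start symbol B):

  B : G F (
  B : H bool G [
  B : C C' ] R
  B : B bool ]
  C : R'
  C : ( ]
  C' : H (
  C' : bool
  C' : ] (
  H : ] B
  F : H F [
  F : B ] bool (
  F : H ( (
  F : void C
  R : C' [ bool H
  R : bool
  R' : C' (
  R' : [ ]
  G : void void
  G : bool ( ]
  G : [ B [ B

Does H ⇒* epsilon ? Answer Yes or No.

No

No nonterminal in this grammar is nullable.
No production of H has an RHS whose symbols are all nullable, so H is not nullable.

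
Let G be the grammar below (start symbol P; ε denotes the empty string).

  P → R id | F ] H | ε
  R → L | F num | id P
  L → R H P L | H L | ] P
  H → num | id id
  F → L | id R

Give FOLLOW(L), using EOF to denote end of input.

In R → L: L is at the end, add FOLLOW(R) = { ], id, num }.
In L → R H P L: L is at the end, add FOLLOW(L) = { ], id, num }.
In L → H L: L is at the end, add FOLLOW(L) = { ], id, num }.
In F → L: L is at the end, add FOLLOW(F) = { ], num }.
Union: FOLLOW(L) = { ], id, num }.

{ ], id, num }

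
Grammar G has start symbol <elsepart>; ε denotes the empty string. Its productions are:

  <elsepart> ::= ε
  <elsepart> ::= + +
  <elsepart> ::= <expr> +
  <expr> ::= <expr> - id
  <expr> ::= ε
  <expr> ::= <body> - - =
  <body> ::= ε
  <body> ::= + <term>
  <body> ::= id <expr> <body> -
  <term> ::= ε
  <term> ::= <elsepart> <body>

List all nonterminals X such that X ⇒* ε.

{ <body>, <elsepart>, <expr>, <term> }

Directly nullable (have an ε-production): <elsepart>, <expr>, <body>, <term>.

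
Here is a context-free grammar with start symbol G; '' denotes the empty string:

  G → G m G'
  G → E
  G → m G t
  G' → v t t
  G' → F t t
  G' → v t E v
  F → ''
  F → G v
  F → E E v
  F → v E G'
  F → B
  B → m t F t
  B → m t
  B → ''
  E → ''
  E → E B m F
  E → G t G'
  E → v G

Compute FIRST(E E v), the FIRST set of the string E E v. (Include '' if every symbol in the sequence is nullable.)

Add FIRST(E)\{''} = { m, t, v }; E is nullable, continue.
Add FIRST(E)\{''} = { m, t, v }; E is nullable, continue.
v is a terminal; add {v} and stop.

{ m, t, v }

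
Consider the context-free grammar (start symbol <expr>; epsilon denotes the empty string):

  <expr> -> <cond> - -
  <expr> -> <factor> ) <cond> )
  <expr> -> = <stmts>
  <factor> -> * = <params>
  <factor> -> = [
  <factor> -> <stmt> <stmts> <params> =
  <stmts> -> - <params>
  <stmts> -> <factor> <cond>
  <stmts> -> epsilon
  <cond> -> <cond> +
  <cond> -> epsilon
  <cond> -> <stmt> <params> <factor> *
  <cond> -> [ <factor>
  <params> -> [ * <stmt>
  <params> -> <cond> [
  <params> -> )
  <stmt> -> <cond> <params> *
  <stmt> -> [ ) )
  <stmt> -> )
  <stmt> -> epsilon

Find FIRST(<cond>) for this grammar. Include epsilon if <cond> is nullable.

{ ), +, [, epsilon }

From <cond> -> <cond> +: <cond> nullable, take FIRST(<cond>) ∪ {+} = { ), +, [ }.
<cond> -> epsilon contributes epsilon.
From <cond> -> <stmt> <params> <factor> *: <stmt> nullable, take FIRST(<stmt>) ∪ FIRST(<params>) = { ), +, [ }.
<cond> -> [ <factor> contributes {[}.
Union: FIRST(<cond>) = { ), +, [, epsilon }.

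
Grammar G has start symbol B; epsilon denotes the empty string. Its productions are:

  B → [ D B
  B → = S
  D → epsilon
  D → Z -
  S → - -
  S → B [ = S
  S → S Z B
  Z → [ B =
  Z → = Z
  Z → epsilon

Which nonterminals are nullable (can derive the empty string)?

Directly nullable (have an epsilon-production): D, Z.
No other nonterminal has a production whose RHS symbols are all nullable.

{ D, Z }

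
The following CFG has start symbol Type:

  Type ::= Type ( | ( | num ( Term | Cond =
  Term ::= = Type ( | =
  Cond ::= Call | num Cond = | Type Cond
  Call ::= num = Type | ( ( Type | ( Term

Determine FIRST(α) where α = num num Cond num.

num is a terminal; add {num} and stop.

{ num }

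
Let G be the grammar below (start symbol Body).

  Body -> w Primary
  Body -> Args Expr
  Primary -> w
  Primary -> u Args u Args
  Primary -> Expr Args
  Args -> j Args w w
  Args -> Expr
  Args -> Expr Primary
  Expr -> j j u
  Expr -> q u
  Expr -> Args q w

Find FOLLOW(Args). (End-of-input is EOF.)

In Body -> Args Expr: add FIRST(Expr) = { j, q }.
In Primary -> u Args u Args: add FIRST(u Args) = { u }.
In Primary -> u Args u Args: Args is at the end, add FOLLOW(Primary) = { EOF, j, q, u, w }.
In Primary -> Expr Args: Args is at the end, add FOLLOW(Primary) = { EOF, j, q, u, w }.
In Args -> j Args w w: add FIRST(w w) = { w }.
In Expr -> Args q w: add FIRST(q w) = { q }.
Union: FOLLOW(Args) = { EOF, j, q, u, w }.

{ EOF, j, q, u, w }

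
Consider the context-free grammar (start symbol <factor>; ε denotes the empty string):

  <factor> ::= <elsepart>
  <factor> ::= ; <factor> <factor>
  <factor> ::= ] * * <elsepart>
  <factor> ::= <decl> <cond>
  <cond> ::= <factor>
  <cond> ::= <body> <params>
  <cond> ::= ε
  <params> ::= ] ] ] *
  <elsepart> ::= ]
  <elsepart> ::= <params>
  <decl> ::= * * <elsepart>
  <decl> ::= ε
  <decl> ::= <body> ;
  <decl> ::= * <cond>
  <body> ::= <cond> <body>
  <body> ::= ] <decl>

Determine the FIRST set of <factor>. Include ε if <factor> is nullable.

From <factor> ::= <elsepart>: add FIRST(<elsepart>) = { ] }.
<factor> ::= ; <factor> <factor> contributes {;}.
<factor> ::= ] * * <elsepart> contributes {]}.
From <factor> ::= <decl> <cond>: <decl>, <cond> nullable, take FIRST(<decl>) ∪ FIRST(<cond>) = { *, ;, ] }; also ε since the whole RHS is nullable.
Union: FIRST(<factor>) = { *, ;, ], ε }.

{ *, ;, ], ε }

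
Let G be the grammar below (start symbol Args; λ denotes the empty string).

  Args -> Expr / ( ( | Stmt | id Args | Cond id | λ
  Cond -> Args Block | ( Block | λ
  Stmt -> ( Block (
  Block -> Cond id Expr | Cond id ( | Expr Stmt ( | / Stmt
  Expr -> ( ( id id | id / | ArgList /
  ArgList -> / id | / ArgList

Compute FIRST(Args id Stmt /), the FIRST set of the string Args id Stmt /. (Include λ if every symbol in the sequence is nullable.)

{ (, /, id }

Add FIRST(Args)\{λ} = { (, /, id }; Args is nullable, continue.
id is a terminal; add {id} and stop.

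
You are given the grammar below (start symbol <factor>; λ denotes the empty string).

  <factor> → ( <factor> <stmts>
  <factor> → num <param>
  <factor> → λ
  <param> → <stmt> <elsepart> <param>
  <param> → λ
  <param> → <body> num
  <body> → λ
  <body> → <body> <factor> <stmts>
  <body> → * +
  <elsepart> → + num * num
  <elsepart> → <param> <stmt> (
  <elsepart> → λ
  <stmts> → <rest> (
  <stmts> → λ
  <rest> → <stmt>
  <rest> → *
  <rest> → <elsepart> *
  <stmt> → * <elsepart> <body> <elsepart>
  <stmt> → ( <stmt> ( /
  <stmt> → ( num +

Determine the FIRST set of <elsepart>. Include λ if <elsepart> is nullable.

{ (, *, +, num, λ }

<elsepart> → + num * num contributes {+}.
From <elsepart> → <param> <stmt> (: <param> nullable, take FIRST(<param>) ∪ FIRST(<stmt>) = { (, *, +, num }.
<elsepart> → λ contributes λ.
Union: FIRST(<elsepart>) = { (, *, +, num, λ }.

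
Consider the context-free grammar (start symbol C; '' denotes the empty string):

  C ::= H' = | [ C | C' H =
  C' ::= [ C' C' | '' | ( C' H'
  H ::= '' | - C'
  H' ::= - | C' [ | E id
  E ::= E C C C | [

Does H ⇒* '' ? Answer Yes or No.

Yes

H has an ''-production, so H ⇒ ''.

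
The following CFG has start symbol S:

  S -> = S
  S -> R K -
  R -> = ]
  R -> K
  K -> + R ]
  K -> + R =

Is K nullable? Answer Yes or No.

No nonterminal in this grammar is nullable.
No production of K has an RHS whose symbols are all nullable, so K is not nullable.

No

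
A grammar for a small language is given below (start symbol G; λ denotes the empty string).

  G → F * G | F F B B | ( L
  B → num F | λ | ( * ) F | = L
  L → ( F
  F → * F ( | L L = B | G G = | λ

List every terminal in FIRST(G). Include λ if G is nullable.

{ (, *, =, num, λ }

From G → F * G: F nullable, take FIRST(F) ∪ {*} = { (, *, =, num }.
From G → F F B B: F, F, B, B nullable, take FIRST(F) ∪ FIRST(F) ∪ FIRST(B) ∪ FIRST(B) = { (, *, =, num }; also λ since the whole RHS is nullable.
G → ( L contributes {(}.
Union: FIRST(G) = { (, *, =, num, λ }.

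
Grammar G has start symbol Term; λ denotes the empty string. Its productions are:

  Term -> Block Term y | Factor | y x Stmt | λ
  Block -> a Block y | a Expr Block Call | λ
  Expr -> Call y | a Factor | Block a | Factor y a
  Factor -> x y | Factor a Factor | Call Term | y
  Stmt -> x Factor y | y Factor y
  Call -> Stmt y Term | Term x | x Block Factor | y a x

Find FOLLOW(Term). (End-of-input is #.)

Term is the start symbol, so # ∈ FOLLOW(Term).
In Term -> Block Term y: add FIRST(y) = { y }.
In Factor -> Call Term: Term is at the end, add FOLLOW(Factor) = { #, a, x, y }.
In Call -> Stmt y Term: Term is at the end, add FOLLOW(Call) = { #, a, x, y }.
In Call -> Term x: add FIRST(x) = { x }.
Union: FOLLOW(Term) = { #, a, x, y }.

{ #, a, x, y }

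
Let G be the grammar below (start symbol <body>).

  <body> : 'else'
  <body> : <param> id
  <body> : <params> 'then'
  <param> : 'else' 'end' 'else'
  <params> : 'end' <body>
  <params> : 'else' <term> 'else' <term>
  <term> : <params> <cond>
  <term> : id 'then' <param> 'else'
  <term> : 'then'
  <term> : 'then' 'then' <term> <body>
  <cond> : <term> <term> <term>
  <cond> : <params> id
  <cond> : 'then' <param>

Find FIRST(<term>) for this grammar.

{ 'else', 'end', 'then', id }

From <term> : <params> <cond>: add FIRST(<params>) = { 'else', 'end' }.
<term> : id 'then' <param> 'else' contributes {id}.
<term> : 'then' contributes {'then'}.
<term> : 'then' 'then' <term> <body> contributes {'then'}.
Union: FIRST(<term>) = { 'else', 'end', 'then', id }.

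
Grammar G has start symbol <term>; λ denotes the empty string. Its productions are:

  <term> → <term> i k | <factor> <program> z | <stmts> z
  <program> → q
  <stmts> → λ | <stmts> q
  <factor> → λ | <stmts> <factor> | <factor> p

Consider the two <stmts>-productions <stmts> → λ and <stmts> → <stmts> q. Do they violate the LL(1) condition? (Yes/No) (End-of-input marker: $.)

Yes

FIRST(λ) = { λ } and FIRST(<stmts> q) = { q }.
The first alternative is nullable and FOLLOW(<stmts>) = { p, q, z } shares q with FIRST of the second — conflict.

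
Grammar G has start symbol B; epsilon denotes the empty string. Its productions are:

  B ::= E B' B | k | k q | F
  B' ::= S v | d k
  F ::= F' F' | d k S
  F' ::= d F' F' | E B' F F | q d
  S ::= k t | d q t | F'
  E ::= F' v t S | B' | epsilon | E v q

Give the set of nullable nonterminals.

Directly nullable (have an epsilon-production): E.
No other nonterminal has a production whose RHS symbols are all nullable.

{ E }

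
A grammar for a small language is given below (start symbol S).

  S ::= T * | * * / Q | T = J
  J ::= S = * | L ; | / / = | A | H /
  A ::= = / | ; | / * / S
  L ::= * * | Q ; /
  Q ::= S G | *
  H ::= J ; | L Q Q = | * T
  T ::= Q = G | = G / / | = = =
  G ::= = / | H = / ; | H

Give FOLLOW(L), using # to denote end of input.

{ *, ;, = }

In J ::= L ;: add FIRST(;) = { ; }.
In H ::= L Q Q =: add FIRST(Q Q =) = { *, = }.
Union: FOLLOW(L) = { *, ;, = }.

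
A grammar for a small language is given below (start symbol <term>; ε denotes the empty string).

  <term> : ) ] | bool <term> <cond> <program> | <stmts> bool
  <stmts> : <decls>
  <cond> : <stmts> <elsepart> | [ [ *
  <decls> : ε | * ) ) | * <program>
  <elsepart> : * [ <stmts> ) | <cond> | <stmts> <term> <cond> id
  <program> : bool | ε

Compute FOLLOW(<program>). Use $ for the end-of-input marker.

In <term> : bool <term> <cond> <program>: <program> is at the end, add FOLLOW(<term>) = { $, ), *, [, bool }.
In <decls> : * <program>: <program> is at the end, add FOLLOW(<decls>) = { ), *, [, bool }.
Union: FOLLOW(<program>) = { $, ), *, [, bool }.

{ $, ), *, [, bool }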